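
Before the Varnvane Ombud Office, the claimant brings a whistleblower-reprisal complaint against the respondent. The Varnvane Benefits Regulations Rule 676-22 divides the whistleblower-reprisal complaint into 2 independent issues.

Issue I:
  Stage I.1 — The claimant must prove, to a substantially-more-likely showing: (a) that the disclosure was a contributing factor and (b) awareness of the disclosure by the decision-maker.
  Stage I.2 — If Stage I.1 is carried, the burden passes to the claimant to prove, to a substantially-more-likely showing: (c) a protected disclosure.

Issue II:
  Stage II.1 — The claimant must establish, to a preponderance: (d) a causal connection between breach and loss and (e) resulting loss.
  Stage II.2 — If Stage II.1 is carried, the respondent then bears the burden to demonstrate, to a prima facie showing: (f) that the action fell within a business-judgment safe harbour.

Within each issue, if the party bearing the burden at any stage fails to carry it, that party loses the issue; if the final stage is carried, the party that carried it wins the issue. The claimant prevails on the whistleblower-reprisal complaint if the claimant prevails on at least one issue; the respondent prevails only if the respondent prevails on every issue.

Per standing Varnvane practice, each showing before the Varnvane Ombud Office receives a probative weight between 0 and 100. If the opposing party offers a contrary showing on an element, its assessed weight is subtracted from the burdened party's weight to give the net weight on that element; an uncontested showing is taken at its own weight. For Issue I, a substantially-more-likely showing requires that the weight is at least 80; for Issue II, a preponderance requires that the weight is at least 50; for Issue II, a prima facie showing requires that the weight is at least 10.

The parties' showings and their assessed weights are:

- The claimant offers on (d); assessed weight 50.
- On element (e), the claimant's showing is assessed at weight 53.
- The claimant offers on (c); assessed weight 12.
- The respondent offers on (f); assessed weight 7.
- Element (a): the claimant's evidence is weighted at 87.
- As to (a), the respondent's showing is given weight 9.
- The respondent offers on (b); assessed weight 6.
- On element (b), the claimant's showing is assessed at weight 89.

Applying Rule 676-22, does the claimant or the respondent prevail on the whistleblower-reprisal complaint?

— Issue I —
Stage I.1 (claimant, a substantially-more-likely showing, weight is at least 80): (a) net 87−9=78 < 80 — fails; (b) net 89−6=83 ≥ 80 — meets.
  The claimant does not carry Stage I.1.
So the respondent prevails on this issue.
— Issue II —
At Stage II.1 the claimant must meet a preponderance (weight is at least 50): on (d) the weight is 50, ≥ 50, so (d) meets the standard; on (e) the weight is 53, ≥ 50, so (e) meets the standard.
  Stage II.1 carried; the burden shifts to the respondent.
At Stage II.2 the respondent must meet a prima facie showing (weight is at least 10): on (f) the weight is 7, which does not reach 10, so (f) does not meet the standard.
  The respondent does not carry Stage II.2.
The claimant prevails on this issue.
Per-issue: Issue I → respondent; Issue II → claimant. The claimant must prevail on at least one issue; overall, the claimant prevails.

claimant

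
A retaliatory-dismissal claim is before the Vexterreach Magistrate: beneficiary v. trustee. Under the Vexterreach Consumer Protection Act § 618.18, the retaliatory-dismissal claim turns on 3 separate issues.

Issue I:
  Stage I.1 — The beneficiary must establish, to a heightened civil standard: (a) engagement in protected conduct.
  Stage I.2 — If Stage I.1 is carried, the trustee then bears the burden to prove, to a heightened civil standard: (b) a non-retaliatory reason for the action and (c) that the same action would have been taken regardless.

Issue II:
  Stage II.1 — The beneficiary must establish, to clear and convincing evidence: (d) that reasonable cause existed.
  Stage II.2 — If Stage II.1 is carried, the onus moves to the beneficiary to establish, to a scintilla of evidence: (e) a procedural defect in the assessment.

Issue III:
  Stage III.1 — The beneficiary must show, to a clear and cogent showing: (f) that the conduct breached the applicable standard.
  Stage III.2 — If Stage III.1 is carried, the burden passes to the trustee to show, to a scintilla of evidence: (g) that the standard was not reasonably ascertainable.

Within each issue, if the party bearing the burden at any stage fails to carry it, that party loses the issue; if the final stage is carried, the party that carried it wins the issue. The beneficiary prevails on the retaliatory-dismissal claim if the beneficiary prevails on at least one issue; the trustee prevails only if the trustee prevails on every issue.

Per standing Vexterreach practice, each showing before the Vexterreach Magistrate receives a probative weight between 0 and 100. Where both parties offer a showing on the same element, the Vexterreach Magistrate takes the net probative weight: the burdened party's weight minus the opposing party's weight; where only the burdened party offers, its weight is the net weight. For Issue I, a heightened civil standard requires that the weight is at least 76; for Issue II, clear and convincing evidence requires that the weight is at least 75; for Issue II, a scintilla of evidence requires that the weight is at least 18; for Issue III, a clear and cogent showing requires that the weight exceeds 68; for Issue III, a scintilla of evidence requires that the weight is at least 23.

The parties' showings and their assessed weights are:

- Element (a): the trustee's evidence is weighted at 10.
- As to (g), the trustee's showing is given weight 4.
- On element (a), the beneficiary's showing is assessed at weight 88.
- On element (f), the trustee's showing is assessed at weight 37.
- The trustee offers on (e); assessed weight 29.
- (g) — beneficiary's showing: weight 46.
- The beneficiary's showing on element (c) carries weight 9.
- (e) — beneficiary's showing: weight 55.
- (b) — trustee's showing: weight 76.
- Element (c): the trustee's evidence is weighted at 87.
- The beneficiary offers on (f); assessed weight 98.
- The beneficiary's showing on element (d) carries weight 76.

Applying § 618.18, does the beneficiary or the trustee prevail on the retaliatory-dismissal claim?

— Issue I —
Stage I.1 (beneficiary, a heightened civil standard, weight is at least 76): (a) net 88−10=78 ≥ 76 — meets.
  Stage I.1 is satisfied; the onus moves to the trustee.
Stage I.2 (trustee, a heightened civil standard, weight is at least 76): (b) 76 ≥ 76 — meets; (c) net 87−9=78 ≥ 76 — meets.
  All elements met at the final stage.
Every stage carried; the trustee prevails on this issue.
— Issue II —
Stage II.1 (beneficiary, clear and convincing evidence, weight is at least 75): (d) 76 ≥ 75 — meets.
  Stage II.1 is satisfied; the beneficiary continues to bear the burden.
Stage II.2 (beneficiary, a scintilla of evidence, weight is at least 18): (e) net 55−29=26 ≥ 18 — meets.
  Stage II.2 carried; the final stage is satisfied.
All stages carried — the beneficiary prevails on this issue.
— Issue III —
Stage III.1 (beneficiary, a clear and cogent showing, weight exceeds 68): (f) net 98−37=61 ≤ 68 — fails.
  Not every element is met, so the beneficiary fails to carry Stage III.1.
The trustee prevails on this issue.
Per-issue: Issue I → trustee; Issue II → beneficiary; Issue III → trustee. The beneficiary must prevail on at least one issue; overall, the beneficiary prevails.

beneficiary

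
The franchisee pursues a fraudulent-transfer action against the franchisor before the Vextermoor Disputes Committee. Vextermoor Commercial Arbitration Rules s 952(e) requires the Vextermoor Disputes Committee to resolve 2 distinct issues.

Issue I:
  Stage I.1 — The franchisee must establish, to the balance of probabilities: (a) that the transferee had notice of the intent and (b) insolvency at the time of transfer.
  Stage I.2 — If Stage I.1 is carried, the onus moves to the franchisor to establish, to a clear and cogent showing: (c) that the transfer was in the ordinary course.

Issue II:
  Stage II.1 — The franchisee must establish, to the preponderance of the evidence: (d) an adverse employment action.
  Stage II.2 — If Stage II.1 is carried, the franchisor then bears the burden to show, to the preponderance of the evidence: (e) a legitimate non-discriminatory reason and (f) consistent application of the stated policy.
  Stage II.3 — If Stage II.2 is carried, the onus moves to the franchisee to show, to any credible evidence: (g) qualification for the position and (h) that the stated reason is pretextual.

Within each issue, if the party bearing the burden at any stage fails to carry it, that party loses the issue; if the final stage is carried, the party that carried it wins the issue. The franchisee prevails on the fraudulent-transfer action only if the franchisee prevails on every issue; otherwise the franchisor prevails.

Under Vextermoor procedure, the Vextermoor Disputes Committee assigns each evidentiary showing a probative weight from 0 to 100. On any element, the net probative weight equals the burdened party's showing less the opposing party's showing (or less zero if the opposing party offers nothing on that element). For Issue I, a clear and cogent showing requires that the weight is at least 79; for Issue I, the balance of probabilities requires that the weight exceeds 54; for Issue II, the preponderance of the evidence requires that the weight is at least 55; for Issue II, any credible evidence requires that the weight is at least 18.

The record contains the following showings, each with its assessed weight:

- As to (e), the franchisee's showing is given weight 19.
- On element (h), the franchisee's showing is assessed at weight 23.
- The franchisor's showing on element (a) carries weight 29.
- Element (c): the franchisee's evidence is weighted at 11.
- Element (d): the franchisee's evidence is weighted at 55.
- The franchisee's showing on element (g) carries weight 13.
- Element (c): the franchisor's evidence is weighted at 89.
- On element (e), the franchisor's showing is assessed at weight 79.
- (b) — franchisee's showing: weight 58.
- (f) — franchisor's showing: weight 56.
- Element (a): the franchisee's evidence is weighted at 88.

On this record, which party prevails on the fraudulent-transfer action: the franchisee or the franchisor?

— Issue I —
Stage I.1 — burden on franchisee; standard: the balance of probabilities (weight exceeds 54).
    (a): 88 − 29 = 59 > 54 [met]
    (b): 58 > 54 [met]
  All elements met. The burden passes to the franchisor.
Stage I.2 — burden on franchisor; standard: a clear and cogent showing (weight is at least 79).
    (c): 89 − 11 = 78 < 79 [not met]
  The franchisor does not carry Stage I.2.
The analysis ends at Stage I.2; the franchisee prevails on this issue.
— Issue II —
Stage II.1 — burden on franchisee; standard: the preponderance of the evidence (weight is at least 55).
    (d): 55 ≥ 55 [met]
  The franchisee carries Stage II.1; the franchisor now bears the burden.
Stage II.2 — burden on franchisor; standard: the preponderance of the evidence (weight is at least 55).
    (e): 79 − 19 = 60 ≥ 55 [met]
    (f): 56 ≥ 55 [met]
  All elements met. The burden passes to the franchisee.
Stage II.3 — burden on franchisee; standard: any credible evidence (weight is at least 18).
    (g): 13 < 18 [not met]
    (h): 23 ≥ 18 [met]
  Stage II.3 not carried; the franchisee fails its burden.
The analysis ends at Stage II.3; the franchisor prevails on this issue.
Per-issue: Issue I → franchisee; Issue II → franchisor. The franchisee must prevail on every issue; overall, the franchisor prevails.

franchisor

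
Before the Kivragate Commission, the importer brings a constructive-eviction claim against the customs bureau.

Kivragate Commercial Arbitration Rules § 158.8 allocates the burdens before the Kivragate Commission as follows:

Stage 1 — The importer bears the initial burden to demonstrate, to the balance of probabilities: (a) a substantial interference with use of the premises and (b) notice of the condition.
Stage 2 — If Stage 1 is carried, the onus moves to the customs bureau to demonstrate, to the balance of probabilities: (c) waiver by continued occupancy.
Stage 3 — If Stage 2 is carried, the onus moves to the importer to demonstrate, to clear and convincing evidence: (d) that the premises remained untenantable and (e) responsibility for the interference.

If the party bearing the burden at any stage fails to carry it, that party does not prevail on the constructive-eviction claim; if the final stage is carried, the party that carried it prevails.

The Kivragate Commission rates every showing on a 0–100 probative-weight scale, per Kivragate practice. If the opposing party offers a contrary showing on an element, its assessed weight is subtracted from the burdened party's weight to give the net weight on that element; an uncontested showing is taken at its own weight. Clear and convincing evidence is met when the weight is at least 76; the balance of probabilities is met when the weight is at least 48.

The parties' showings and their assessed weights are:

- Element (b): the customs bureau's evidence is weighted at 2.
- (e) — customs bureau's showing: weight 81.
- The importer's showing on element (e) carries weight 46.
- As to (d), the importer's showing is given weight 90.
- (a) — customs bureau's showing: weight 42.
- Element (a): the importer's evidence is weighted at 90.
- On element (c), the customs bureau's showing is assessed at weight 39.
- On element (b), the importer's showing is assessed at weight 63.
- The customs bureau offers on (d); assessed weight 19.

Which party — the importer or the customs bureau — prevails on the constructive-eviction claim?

importer

Stage 1 — burden on importer; standard: the balance of probabilities (weight is at least 48).
    (a): 90 − 42 = 48 ≥ 48 [met]
    (b): 63 − 2 = 61 ≥ 48 [met]
  The importer carries Stage 1; the customs bureau now bears the burden.
Stage 2 — burden on customs bureau; standard: the balance of probabilities (weight is at least 48).
    (c): 39 < 48 [not met]
  Not every element is met, so the customs bureau fails to carry Stage 2.
So the importer prevails.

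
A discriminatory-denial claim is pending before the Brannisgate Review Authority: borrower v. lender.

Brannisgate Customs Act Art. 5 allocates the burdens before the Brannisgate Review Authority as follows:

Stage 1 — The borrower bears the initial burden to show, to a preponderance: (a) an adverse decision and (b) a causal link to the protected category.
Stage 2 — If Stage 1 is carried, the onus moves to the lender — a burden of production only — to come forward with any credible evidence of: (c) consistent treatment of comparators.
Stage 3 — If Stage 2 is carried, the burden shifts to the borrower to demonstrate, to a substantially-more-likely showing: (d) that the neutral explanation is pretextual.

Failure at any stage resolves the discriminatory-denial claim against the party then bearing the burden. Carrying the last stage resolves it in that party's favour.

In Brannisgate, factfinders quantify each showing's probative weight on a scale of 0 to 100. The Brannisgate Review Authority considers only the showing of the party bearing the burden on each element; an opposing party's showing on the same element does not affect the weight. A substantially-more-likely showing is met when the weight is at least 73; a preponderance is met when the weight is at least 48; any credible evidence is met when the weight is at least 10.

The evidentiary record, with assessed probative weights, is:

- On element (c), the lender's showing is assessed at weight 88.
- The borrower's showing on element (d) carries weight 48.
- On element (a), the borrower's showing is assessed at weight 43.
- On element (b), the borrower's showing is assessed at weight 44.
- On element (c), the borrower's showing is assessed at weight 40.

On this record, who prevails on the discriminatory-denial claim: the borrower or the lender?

lender

Stage 1 (borrower, a preponderance, weight is at least 48): (a) 43 < 48 — fails; (b) 44 < 48 — fails.
  Stage 1 not carried; the borrower fails its burden.
The analysis ends at Stage 1; the lender prevails.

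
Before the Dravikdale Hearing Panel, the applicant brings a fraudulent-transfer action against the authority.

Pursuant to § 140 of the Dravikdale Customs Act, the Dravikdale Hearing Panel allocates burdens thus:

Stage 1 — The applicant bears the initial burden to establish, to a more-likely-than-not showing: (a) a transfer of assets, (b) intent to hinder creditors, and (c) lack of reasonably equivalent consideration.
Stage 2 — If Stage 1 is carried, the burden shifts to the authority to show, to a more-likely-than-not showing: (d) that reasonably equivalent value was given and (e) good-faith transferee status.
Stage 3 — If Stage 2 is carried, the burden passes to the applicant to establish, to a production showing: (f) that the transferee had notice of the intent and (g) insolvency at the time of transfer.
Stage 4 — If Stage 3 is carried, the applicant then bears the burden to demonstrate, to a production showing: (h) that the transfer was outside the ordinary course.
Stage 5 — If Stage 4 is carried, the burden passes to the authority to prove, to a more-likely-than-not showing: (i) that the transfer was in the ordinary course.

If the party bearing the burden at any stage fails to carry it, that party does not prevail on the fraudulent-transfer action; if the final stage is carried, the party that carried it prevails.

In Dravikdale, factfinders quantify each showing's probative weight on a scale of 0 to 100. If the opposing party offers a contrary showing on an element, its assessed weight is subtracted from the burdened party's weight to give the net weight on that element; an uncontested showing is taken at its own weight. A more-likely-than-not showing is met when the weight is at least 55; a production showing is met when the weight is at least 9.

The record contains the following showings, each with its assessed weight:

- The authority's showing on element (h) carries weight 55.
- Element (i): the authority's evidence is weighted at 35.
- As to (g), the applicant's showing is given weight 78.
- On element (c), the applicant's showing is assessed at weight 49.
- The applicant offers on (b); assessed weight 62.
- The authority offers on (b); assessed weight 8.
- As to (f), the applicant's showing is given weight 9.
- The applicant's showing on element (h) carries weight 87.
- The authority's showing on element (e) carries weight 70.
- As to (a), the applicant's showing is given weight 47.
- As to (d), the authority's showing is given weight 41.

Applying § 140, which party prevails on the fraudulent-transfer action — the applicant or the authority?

authority

Stage 1 (applicant, a more-likely-than-not showing, weight is at least 55): (a) 47 < 55 — fails; (b) net 62−8=54 < 55 — fails; (c) 49 < 55 — fails.
  The applicant does not carry Stage 1.
So the authority prevails.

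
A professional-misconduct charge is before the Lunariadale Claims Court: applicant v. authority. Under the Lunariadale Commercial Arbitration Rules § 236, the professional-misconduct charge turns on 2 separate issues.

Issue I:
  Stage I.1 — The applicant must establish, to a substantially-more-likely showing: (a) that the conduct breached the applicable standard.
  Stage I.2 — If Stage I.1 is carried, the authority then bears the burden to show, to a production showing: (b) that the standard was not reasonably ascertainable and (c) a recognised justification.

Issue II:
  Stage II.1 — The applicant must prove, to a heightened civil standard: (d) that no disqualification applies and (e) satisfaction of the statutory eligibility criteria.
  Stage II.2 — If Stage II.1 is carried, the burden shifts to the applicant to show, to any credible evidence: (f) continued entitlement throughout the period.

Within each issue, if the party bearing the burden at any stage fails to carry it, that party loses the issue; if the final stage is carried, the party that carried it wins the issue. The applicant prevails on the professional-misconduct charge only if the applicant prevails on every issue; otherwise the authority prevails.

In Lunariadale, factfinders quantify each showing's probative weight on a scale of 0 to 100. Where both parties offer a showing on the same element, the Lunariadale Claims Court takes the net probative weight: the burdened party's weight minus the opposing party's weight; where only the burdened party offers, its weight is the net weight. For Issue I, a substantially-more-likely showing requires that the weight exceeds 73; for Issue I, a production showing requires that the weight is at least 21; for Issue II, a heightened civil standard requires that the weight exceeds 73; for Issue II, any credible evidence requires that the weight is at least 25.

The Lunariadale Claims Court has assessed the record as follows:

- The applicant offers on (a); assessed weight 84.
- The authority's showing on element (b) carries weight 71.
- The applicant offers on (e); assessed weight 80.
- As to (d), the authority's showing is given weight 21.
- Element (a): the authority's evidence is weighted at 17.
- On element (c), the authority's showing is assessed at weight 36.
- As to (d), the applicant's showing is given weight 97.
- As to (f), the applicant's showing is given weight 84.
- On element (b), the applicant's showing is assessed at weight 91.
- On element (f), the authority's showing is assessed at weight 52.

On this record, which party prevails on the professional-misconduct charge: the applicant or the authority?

— Issue I —
At Stage I.1 the applicant must meet a substantially-more-likely showing (weight exceeds 73): on (a) the weight is 84 less the opposing 17 gives net 67, which does not exceed 73, so (a) does not meet the standard.
  Not every element is met, so the applicant fails to carry Stage I.1.
The analysis ends at Stage I.1; the authority prevails on this issue.
— Issue II —
Stage II.1 — burden on applicant; standard: a heightened civil standard (weight exceeds 73).
    (d): 97 − 21 = 76 > 73 [met]
    (e): 80 > 73 [met]
  Stage II.1 is satisfied; the applicant continues to bear the burden.
Stage II.2 — burden on applicant; standard: any credible evidence (weight is at least 25).
    (f): 84 − 52 = 32 ≥ 25 [met]
  The applicant carries the last stage.
Every stage carried; the applicant prevails on this issue.
Per-issue: Issue I → authority; Issue II → applicant. The applicant must prevail on every issue; overall, the authority prevails.

authority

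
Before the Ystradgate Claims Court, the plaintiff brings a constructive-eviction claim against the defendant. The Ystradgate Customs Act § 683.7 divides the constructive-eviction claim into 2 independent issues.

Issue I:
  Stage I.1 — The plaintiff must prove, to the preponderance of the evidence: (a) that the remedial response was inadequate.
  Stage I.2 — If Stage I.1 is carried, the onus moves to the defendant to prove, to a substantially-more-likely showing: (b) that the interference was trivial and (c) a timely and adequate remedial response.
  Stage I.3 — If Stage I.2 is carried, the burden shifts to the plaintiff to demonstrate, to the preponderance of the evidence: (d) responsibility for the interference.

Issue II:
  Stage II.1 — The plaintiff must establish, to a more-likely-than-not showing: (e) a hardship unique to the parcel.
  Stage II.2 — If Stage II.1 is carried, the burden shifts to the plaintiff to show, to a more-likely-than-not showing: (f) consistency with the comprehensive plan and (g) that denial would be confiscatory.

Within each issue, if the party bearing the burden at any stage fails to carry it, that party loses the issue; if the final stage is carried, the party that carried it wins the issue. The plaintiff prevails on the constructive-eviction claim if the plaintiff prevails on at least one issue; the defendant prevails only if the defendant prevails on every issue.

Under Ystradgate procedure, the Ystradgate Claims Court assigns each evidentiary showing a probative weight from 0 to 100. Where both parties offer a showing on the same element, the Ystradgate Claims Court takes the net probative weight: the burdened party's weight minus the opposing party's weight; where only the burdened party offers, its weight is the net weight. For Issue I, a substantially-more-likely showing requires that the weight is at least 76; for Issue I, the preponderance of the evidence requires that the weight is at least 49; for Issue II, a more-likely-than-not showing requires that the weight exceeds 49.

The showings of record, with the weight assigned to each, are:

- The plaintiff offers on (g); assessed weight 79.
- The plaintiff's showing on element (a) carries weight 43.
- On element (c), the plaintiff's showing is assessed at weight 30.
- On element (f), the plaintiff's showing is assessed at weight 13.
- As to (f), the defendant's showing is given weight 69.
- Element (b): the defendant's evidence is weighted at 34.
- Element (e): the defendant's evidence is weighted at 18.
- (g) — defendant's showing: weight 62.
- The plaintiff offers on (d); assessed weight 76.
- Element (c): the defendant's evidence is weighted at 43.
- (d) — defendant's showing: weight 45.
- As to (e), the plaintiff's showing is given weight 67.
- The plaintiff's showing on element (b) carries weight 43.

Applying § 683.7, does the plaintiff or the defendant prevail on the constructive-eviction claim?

— Issue I —
Stage I.1 — burden on plaintiff; standard: the preponderance of the evidence (weight is at least 49).
    (a): 43 < 49 [not met]
  The plaintiff does not carry Stage I.1.
The defendant prevails on this issue.
— Issue II —
Stage II.1 (plaintiff, a more-likely-than-not showing, weight exceeds 49): (e) net 67−18=49 ≤ 49 — fails.
  Stage II.1 not carried; the plaintiff fails its burden.
The analysis ends at Stage II.1; the defendant prevails on this issue.
Per-issue: Issue I → defendant; Issue II → defendant. The plaintiff must prevail on at least one issue; overall, the defendant prevails.

defendant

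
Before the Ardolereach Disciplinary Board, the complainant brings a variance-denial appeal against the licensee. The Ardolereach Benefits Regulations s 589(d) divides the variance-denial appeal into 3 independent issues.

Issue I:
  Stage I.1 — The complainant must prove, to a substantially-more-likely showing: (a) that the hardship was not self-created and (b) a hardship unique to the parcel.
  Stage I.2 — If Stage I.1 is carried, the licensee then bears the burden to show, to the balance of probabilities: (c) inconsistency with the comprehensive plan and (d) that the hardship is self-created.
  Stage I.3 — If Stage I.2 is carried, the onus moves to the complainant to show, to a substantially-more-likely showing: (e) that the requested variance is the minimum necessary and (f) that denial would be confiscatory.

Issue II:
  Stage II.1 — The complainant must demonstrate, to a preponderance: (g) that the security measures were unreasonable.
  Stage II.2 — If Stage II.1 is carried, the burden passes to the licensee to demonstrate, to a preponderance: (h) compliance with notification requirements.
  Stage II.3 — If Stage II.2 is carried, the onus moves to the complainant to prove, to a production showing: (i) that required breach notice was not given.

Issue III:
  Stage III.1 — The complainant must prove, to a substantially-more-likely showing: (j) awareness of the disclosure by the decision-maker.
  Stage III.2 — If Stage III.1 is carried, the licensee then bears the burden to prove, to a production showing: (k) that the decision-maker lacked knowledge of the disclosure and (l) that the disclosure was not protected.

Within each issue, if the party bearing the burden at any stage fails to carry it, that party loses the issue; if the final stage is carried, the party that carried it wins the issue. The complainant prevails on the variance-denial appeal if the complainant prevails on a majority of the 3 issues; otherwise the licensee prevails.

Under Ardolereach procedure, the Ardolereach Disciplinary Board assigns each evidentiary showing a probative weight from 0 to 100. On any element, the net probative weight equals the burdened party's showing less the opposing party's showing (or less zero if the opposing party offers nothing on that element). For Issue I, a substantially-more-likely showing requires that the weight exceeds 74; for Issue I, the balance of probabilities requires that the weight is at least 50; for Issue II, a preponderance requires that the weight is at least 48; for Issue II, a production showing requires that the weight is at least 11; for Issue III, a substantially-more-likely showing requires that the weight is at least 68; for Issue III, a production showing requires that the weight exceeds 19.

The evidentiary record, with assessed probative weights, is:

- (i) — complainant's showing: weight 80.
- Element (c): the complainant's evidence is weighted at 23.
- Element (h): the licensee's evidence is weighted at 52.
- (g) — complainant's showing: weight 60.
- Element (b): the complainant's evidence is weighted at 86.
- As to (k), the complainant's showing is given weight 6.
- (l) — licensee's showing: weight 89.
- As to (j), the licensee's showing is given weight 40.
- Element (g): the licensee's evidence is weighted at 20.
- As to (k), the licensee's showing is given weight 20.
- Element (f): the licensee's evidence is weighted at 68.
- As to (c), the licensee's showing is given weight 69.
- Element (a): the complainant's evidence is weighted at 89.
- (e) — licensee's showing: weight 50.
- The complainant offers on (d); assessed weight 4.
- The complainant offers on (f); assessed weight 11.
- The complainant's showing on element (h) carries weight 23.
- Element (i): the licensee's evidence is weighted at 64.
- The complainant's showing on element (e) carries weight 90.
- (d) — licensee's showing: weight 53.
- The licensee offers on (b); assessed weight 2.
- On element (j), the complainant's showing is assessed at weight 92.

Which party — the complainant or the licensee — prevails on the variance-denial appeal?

— Issue I —
Stage I.1 (complainant, a substantially-more-likely showing, weight exceeds 74): (a) 89 > 74 — meets; (b) net 86−2=84 > 74 — meets.
  The complainant carries Stage I.1; the licensee now bears the burden.
Stage I.2 (licensee, the balance of probabilities, weight is at least 50): (c) net 69−23=46 < 50 — fails; (d) net 53−4=49 < 50 — fails.
  Stage I.2 not carried; the licensee fails its burden.
So the complainant prevails on this issue.
— Issue II —
At Stage II.1 the complainant must meet a preponderance (weight is at least 48): on (g) the weight is 60 less the opposing 20 gives net 40, < 48, so (g) does not meet the standard.
  The complainant does not carry Stage II.1.
So the licensee prevails on this issue.
— Issue III —
Stage III.1 — burden on complainant; standard: a substantially-more-likely showing (weight is at least 68).
    (j): 92 − 40 = 52 < 68 [not met]
  Not every element is met, so the complainant fails to carry Stage III.1.
The licensee prevails on this issue.
Per-issue: Issue I → complainant; Issue II → licensee; Issue III → licensee. The complainant must prevail on a majority of issues; overall, the licensee prevails.

licensee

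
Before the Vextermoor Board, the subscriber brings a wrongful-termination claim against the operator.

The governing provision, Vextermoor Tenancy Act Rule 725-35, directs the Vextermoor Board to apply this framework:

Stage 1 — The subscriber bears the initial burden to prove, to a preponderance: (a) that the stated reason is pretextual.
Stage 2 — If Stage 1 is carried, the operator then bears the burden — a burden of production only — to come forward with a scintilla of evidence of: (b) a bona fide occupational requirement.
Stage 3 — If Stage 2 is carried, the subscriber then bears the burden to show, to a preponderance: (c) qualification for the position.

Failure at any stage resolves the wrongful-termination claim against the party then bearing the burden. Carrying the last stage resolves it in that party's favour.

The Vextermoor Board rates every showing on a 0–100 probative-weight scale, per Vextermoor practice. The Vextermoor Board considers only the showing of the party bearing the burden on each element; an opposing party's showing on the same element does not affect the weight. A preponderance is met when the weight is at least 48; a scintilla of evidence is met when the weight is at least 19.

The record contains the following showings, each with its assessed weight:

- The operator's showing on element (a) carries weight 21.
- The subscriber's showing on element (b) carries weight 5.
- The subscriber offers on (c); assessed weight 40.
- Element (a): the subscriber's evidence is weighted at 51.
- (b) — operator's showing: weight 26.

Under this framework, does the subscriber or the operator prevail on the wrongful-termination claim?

operator

Stage 1 (subscriber, a preponderance, weight is at least 48): (a) 51 (operator's 21 disregarded) ≥ 48 — meets.
  The subscriber carries Stage 1; the operator now bears the burden.
Stage 2 (operator, a scintilla of evidence, weight is at least 19): (b) 26 (subscriber's 5 disregarded) ≥ 19 — meets.
  All elements met. The burden passes to the subscriber.
Stage 3 (subscriber, a preponderance, weight is at least 48): (c) 40 < 48 — fails.
  Stage 3 not carried; the subscriber fails its burden.
The analysis ends at Stage 3; the operator prevails.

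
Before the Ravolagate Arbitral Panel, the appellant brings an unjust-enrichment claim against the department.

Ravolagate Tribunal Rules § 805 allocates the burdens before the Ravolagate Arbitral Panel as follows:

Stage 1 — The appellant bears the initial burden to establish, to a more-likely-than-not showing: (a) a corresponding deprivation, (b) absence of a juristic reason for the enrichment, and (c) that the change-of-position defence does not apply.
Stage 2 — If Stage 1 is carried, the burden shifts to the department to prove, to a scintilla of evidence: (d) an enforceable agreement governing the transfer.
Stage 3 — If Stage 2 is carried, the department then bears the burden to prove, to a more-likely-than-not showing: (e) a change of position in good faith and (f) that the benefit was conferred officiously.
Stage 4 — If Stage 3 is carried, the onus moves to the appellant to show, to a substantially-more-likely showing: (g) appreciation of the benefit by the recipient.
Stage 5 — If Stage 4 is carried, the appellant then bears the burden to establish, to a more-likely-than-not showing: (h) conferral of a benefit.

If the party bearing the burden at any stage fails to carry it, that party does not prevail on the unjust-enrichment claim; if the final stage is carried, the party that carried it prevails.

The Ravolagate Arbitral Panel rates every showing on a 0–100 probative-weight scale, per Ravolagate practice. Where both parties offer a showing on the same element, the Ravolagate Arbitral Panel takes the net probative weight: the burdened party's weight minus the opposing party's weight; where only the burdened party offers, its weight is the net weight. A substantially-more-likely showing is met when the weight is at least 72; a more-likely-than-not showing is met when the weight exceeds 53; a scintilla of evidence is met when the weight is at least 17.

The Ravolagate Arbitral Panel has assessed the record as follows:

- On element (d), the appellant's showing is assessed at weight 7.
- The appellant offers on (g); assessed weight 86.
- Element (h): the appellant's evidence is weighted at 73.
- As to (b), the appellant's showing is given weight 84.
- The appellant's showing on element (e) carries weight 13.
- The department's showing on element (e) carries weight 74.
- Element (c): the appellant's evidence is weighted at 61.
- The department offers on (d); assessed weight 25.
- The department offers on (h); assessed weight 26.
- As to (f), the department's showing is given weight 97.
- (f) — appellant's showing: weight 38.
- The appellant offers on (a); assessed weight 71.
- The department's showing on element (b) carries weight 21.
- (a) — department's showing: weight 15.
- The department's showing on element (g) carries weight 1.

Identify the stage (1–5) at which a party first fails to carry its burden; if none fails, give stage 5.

stage 5

Stage 1 — burden on appellant; standard: a more-likely-than-not showing (weight exceeds 53).
    (a): 71 − 15 = 56 > 53 [met]
    (b): 84 − 21 = 63 > 53 [met]
    (c): 61 > 53 [met]
  Stage 1 carried; the burden shifts to the department.
Stage 2 — burden on department; standard: a scintilla of evidence (weight is at least 17).
    (d): 25 − 7 = 18 ≥ 17 [met]
  Stage 2 carried; the burden remains with the department.
Stage 3 — burden on department; standard: a more-likely-than-not showing (weight exceeds 53).
    (e): 74 − 13 = 61 > 53 [met]
    (f): 97 − 38 = 59 > 53 [met]
  The department carries Stage 3; the appellant now bears the burden.
Stage 4 — burden on appellant; standard: a substantially-more-likely showing (weight is at least 72).
    (g): 86 − 1 = 85 ≥ 72 [met]
  Stage 4 is satisfied; the appellant continues to bear the burden.
Stage 5 — burden on appellant; standard: a more-likely-than-not showing (weight exceeds 53).
    (h): 73 − 26 = 47 ≤ 53 [not met]
  Not every element is met, so the appellant fails to carry Stage 5.
The analysis ends at Stage 5; the department prevails.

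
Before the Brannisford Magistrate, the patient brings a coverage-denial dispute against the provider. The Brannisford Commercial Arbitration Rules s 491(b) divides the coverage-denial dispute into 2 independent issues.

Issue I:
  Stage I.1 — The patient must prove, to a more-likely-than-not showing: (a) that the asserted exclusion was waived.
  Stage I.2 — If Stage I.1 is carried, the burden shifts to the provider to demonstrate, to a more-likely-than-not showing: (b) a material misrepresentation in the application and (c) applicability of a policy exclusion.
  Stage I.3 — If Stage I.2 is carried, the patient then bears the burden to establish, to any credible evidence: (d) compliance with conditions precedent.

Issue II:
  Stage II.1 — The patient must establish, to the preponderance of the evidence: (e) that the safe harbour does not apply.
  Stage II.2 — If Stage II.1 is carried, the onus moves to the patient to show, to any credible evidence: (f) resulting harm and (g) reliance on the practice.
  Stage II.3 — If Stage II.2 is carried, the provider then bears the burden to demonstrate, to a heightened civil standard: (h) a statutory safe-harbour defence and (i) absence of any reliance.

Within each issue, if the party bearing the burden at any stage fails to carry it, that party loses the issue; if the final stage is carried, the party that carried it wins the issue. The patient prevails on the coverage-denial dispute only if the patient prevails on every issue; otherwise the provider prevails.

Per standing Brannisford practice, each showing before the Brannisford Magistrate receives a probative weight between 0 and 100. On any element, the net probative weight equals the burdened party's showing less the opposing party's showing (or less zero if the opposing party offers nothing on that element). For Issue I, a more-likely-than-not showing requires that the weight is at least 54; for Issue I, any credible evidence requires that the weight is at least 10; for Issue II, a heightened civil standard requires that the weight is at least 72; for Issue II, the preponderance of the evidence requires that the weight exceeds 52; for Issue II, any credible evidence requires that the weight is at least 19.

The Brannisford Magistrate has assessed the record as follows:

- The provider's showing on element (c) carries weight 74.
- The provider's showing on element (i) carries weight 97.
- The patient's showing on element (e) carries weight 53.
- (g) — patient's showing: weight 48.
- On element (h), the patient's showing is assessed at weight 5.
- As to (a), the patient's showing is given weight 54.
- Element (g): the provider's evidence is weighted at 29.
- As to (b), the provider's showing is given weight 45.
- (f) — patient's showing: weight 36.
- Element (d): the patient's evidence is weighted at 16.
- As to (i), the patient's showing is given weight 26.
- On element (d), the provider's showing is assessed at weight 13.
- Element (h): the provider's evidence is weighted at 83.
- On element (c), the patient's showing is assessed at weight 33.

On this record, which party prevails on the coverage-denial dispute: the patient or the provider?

— Issue I —
Stage I.1 — burden on patient; standard: a more-likely-than-not showing (weight is at least 54).
    (a): 54 ≥ 54 [met]
  Stage I.1 is satisfied; the onus moves to the provider.
Stage I.2 — burden on provider; standard: a more-likely-than-not showing (weight is at least 54).
    (b): 45 < 54 [not met]
    (c): 74 − 33 = 41 < 54 [not met]
  The provider does not carry Stage I.2.
So the patient prevails on this issue.
— Issue II —
At Stage II.1 the patient must meet the preponderance of the evidence (weight exceeds 52): on (e) the weight is 53, > 52, so (e) meets the standard.
  Stage II.1 is satisfied; the patient continues to bear the burden.
At Stage II.2 the patient must meet any credible evidence (weight is at least 19): on (f) the weight is 36, ≥ 19, so (f) meets the standard; on (g) the weight is 48 less the opposing 29 gives net 19, ≥ 19, so (g) meets the standard.
  Stage II.2 is satisfied; the onus moves to the provider.
At Stage II.3 the provider must meet a heightened civil standard (weight is at least 72): on (h) the weight is 83 less the opposing 5 gives net 78, which does reach 72, so (h) meets the standard; on (i) the weight is 97 less the opposing 26 gives net 71, which does not reach 72, so (i) does not meet the standard.
  Not every element is met, so the provider fails to carry Stage II.3.
So the patient prevails on this issue.
Per-issue: Issue I → patient; Issue II → patient. The patient must prevail on every issue; overall, the patient prevails.

patient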